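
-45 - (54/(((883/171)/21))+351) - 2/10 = -2718793/4415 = -615.81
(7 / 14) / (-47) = -1 / 94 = -0.01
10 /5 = 2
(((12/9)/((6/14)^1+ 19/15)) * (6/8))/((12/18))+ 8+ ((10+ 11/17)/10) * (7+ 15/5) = 118207/6052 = 19.53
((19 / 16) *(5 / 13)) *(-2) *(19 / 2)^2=-34295 / 416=-82.44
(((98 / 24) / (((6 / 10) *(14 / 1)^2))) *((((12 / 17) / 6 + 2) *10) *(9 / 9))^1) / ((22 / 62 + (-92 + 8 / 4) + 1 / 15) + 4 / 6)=-11625 / 1405696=-0.01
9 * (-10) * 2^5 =-2880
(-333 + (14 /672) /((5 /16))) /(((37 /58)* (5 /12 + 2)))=-39952 /185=-215.96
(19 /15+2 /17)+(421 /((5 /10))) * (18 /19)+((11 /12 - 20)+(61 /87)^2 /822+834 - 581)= 20759036474939 /20096149140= 1032.99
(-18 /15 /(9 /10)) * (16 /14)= -32 /21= -1.52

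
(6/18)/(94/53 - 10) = -53/1308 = -0.04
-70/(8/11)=-385/4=-96.25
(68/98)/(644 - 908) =-17/6468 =-0.00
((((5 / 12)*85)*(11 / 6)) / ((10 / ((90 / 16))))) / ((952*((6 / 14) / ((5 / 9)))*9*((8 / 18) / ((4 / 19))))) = 1375 / 525312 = 0.00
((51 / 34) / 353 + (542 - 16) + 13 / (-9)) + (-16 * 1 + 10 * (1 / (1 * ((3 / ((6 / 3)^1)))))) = 3273749 / 6354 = 515.23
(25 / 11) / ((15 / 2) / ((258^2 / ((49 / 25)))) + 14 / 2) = 0.32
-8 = -8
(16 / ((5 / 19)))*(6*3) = 5472 / 5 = 1094.40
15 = 15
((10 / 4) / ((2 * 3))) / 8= 5 / 96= 0.05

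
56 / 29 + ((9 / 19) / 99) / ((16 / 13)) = 1.93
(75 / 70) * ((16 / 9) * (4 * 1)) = 160 / 21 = 7.62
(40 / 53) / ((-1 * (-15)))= 8 / 159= 0.05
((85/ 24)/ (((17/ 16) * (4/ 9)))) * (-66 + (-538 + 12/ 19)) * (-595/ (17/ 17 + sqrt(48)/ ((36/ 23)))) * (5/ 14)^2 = -1233275625/ 66766 + 3151704375 * sqrt(3)/ 66766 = 63290.24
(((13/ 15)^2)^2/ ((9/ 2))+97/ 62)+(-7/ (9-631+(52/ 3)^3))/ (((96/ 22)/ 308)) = 357012060107/ 225651015000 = 1.58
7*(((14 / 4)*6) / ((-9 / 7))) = -343 / 3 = -114.33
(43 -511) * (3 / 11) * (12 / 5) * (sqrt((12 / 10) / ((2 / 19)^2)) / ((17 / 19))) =-3041064 * sqrt(30) / 4675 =-3562.91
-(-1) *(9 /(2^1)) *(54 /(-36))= -27 /4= -6.75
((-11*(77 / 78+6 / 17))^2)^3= 10261705.18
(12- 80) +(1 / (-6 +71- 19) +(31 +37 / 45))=-74843 / 2070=-36.16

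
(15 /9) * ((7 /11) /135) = 7 /891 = 0.01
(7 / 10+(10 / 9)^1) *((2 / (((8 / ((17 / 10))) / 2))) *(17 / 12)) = 47107 / 21600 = 2.18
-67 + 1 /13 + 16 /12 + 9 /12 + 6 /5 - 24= -68359 /780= -87.64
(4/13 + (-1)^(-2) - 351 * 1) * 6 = -27276/13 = -2098.15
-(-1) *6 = 6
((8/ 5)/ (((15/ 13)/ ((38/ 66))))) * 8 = 15808/ 2475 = 6.39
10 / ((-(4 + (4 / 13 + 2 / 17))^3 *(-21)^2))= -53969305 / 206264818116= -0.00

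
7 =7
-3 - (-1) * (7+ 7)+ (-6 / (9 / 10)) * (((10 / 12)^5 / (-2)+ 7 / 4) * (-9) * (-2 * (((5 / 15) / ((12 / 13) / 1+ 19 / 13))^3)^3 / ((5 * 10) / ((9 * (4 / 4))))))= 11.00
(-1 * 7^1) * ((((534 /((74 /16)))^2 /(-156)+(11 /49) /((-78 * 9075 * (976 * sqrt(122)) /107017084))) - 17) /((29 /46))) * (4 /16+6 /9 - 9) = -28475741077 /3096678 - 59688778601 * sqrt(122) /2333165234400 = -9195.86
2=2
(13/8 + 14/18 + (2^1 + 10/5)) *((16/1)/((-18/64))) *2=-59008/81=-728.49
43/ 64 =0.67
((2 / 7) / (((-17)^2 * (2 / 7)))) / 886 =1 / 256054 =0.00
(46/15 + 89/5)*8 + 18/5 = 2558/15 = 170.53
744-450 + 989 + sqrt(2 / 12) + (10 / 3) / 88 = sqrt(6) / 6 + 169361 / 132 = 1283.45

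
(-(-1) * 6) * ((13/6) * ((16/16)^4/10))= 13/10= 1.30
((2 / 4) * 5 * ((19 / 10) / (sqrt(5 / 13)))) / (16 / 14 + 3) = 133 * sqrt(65) / 580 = 1.85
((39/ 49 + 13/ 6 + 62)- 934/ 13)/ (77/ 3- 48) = 0.31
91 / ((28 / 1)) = 13 / 4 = 3.25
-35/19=-1.84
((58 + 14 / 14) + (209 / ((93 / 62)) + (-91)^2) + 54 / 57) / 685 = 483376 / 39045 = 12.38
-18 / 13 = -1.38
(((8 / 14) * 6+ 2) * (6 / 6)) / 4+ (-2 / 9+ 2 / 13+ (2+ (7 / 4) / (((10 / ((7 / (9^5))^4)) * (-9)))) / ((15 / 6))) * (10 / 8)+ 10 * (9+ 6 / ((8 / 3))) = 91423699025634655473382403 / 796570240877409975041520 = 114.77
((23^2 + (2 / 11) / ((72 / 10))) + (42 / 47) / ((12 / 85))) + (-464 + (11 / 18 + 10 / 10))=75447 / 1034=72.97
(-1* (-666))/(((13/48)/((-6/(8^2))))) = -2997/13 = -230.54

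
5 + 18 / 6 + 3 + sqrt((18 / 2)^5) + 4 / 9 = 254.44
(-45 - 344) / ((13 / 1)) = -389 / 13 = -29.92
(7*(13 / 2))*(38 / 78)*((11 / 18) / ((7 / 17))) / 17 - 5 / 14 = 1193 / 756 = 1.58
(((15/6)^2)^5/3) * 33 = 107421875/1024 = 104904.17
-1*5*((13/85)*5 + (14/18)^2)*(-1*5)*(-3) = -47150/459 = -102.72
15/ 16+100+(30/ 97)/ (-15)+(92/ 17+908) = 26762047/ 26384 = 1014.33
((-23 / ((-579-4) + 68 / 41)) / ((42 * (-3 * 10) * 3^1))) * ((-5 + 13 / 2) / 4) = -943 / 240256800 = -0.00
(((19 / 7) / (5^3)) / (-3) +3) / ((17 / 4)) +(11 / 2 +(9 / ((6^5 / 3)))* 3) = 8874443 / 1428000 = 6.21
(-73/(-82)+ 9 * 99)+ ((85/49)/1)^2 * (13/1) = 183298985/196882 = 931.01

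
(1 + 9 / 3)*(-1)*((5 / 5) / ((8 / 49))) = -49 / 2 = -24.50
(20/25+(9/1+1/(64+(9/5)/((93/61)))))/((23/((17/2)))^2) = 71646279/53444870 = 1.34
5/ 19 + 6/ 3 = 2.26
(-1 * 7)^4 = 2401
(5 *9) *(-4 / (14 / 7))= -90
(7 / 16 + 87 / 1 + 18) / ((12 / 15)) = 8435 / 64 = 131.80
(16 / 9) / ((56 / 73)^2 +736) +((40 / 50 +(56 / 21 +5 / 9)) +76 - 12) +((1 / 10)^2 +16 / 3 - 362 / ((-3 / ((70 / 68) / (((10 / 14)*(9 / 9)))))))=92813979799 / 375354900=247.27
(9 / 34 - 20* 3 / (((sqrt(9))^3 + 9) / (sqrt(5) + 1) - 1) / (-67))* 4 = 432* sqrt(5) / 4087 + 81726 / 69479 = 1.41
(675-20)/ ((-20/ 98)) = -6419/ 2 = -3209.50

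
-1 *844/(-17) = 844/17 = 49.65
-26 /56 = -13 /28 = -0.46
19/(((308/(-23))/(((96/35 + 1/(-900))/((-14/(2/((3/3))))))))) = 7548301/13582800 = 0.56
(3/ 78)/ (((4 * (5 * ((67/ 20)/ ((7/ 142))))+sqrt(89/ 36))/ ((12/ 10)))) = 7192584/ 211807615175 - 882 * sqrt(89)/ 211807615175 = 0.00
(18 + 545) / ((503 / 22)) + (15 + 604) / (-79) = 667137 / 39737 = 16.79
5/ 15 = 1/ 3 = 0.33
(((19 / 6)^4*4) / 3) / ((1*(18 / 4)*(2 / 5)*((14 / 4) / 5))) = 3258025 / 30618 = 106.41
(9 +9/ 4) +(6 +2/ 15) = 17.38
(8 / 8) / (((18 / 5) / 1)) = 5 / 18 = 0.28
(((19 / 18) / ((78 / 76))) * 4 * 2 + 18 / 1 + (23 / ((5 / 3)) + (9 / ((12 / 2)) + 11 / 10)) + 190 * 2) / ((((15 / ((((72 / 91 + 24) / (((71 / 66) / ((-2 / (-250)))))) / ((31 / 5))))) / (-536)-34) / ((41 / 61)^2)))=-11056262212661248 / 2023386836973255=-5.46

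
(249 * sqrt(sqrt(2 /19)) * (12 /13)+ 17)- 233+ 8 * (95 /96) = -2497 /12+ 2988 * 19^(3 /4) * 2^(1 /4) /247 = -77.16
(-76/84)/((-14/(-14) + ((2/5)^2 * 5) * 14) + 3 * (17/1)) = -95/6636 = -0.01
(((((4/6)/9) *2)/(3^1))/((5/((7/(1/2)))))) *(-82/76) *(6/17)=-2296/43605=-0.05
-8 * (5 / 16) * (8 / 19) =-20 / 19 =-1.05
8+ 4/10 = 42/5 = 8.40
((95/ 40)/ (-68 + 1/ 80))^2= 36100/ 29582721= 0.00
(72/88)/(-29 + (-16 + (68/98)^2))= -21609/1175779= -0.02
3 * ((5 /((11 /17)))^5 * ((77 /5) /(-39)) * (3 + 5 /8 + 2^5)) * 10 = -8851920984375 /761332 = -11626886.80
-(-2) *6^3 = 432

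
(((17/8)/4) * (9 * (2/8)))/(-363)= -51/15488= -0.00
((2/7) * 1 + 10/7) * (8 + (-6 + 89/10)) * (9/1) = 5886/35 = 168.17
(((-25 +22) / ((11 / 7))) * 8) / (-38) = 84 / 209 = 0.40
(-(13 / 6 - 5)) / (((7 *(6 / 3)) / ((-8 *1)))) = -1.62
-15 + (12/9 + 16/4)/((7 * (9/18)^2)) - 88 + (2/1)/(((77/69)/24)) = -1879/33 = -56.94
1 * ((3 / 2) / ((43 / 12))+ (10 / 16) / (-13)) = 1657 / 4472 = 0.37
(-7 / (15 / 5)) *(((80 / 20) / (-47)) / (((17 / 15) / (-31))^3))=-938416500 / 230911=-4063.97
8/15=0.53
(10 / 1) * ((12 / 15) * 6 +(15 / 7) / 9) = 1058 / 21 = 50.38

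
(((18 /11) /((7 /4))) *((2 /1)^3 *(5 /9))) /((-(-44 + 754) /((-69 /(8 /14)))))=552 /781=0.71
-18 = -18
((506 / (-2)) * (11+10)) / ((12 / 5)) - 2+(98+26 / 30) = -127013 / 60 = -2116.88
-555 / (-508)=555 / 508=1.09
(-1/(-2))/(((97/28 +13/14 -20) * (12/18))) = -21/437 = -0.05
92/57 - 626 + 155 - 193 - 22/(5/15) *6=-60328/57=-1058.39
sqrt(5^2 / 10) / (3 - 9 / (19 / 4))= 19 * sqrt(10) / 42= 1.43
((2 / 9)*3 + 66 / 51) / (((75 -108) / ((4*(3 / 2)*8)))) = -1600 / 561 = -2.85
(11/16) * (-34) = -187/8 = -23.38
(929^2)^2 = 744839767681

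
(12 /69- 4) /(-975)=88 /22425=0.00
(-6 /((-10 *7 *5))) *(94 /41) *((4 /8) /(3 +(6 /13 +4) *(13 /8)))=564 /294175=0.00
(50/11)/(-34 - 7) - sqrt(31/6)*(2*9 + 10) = -14*sqrt(186)/3 - 50/451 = -63.76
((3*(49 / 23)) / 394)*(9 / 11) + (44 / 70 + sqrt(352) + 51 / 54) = 24904588 / 15699915 + 4*sqrt(22) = 20.35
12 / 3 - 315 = -311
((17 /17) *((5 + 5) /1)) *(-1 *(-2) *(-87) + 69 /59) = -101970 /59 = -1728.31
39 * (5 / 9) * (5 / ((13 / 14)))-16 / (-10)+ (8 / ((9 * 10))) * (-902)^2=3259738 / 45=72438.62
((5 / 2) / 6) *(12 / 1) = 5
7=7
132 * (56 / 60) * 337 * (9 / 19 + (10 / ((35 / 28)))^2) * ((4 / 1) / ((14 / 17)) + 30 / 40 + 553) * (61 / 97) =1733057679430 / 1843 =940346000.78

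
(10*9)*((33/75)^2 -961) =-10809072/125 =-86472.58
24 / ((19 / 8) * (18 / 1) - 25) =96 / 71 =1.35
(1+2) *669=2007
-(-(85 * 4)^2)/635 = 23120/127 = 182.05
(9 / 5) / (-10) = -0.18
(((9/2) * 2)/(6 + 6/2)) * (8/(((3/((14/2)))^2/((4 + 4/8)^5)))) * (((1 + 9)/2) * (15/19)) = 24111675/76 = 317258.88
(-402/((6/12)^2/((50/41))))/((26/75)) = -3015000/533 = -5656.66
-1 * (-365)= 365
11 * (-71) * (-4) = 3124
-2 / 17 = -0.12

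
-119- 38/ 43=-5155/ 43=-119.88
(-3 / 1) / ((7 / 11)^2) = -363 / 49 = -7.41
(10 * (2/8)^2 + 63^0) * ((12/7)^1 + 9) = 975/56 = 17.41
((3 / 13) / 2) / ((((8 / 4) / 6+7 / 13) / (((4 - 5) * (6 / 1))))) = -27 / 34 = -0.79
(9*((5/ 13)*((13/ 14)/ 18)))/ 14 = 0.01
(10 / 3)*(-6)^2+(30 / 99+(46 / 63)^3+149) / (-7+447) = 120.34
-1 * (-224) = 224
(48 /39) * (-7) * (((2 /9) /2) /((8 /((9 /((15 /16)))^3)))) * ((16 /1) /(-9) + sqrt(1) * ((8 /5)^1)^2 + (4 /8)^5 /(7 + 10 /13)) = -1024588544 /12309375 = -83.24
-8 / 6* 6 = -8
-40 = -40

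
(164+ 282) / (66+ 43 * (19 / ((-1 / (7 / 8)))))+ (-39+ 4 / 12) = -39.35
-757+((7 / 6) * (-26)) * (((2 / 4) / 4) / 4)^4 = -2381316187 / 3145728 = -757.00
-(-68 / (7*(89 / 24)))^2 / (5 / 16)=-42614784 / 1940645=-21.96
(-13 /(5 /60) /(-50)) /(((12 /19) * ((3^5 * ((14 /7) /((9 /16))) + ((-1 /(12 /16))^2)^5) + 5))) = 767637 /137795150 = 0.01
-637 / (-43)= 14.81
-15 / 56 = -0.27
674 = 674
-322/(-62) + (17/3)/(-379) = 182530/35247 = 5.18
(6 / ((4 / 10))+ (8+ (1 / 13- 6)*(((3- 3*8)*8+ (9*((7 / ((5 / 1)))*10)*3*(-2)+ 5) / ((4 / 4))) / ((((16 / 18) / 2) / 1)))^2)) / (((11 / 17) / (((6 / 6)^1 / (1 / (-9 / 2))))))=805930892469 / 4576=176121261.47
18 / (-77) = -18 / 77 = -0.23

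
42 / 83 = 0.51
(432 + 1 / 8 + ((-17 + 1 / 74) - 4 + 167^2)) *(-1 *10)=-41884205 / 148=-283001.39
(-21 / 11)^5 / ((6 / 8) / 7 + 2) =-114354828 / 9502009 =-12.03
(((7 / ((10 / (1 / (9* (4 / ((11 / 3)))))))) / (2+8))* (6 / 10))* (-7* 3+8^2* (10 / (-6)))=-29491 / 54000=-0.55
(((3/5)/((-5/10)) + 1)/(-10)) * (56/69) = 28/1725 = 0.02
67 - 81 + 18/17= -220/17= -12.94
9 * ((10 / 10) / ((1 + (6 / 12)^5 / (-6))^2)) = 331776 / 36481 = 9.09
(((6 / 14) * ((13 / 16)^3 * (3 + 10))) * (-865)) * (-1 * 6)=222347385 / 14336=15509.72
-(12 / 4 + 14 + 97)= -114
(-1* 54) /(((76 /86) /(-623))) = 723303 /19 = 38068.58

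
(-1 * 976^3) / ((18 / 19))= -981364963.56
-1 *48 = -48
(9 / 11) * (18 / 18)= 0.82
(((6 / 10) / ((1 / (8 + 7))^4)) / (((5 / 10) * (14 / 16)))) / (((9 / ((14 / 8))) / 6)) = 81000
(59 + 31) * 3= 270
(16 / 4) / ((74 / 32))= 64 / 37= 1.73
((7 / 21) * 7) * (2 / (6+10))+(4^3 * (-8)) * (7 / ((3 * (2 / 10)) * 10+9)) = -28637 / 120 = -238.64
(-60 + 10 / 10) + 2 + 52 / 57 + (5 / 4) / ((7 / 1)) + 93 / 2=-15017 / 1596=-9.41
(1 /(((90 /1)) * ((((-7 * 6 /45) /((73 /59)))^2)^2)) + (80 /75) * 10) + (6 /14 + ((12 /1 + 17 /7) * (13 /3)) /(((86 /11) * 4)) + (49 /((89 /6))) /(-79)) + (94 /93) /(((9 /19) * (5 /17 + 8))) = 9431455806823183651867 /706777069911039713376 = 13.34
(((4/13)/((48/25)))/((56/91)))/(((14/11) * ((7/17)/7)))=4675/1344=3.48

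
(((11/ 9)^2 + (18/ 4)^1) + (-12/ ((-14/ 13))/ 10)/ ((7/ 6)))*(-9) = -275803/ 4410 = -62.54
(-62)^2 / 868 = 31 / 7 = 4.43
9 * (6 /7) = 54 /7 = 7.71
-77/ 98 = -11/ 14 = -0.79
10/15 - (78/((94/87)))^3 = -117185010725/311469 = -376233.30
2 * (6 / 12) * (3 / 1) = 3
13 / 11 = 1.18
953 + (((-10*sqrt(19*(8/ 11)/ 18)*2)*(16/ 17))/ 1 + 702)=1655 - 640*sqrt(209)/ 561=1638.51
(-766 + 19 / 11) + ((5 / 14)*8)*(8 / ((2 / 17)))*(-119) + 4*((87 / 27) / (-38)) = -44926955 / 1881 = -23884.61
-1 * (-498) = 498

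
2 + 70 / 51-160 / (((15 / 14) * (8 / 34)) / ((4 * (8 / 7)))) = -147796 / 51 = -2897.96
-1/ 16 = -0.06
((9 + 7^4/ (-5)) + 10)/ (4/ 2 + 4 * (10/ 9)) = -10377/ 145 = -71.57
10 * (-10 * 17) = -1700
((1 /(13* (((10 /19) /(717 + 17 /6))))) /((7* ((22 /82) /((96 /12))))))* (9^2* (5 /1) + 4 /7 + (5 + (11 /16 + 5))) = 22408057303 /120120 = 186547.26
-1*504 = -504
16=16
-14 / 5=-2.80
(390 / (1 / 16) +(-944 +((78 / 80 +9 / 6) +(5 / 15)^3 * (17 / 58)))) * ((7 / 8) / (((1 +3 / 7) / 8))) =8131480273 / 313200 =25962.58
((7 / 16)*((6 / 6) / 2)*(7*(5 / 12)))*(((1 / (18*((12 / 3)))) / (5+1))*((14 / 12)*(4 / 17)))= 1715 / 4230144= 0.00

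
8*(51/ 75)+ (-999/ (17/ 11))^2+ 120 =3019859329/ 7225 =417973.61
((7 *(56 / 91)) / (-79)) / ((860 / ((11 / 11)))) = -14 / 220805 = -0.00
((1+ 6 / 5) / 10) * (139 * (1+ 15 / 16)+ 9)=48983 / 800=61.23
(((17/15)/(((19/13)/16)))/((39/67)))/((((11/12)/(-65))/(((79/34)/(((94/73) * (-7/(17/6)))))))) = 683135752/618849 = 1103.88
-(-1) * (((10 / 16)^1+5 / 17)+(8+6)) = 14.92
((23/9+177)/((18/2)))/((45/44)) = 71104/3645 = 19.51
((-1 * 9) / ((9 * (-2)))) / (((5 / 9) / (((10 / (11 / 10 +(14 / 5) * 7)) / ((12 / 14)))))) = 35 / 69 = 0.51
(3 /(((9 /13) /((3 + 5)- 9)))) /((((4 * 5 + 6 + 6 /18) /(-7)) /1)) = 91 /79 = 1.15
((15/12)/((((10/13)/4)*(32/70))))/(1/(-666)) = -151515/16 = -9469.69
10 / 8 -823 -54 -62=-937.75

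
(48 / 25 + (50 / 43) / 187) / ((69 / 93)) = 12003758 / 4623575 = 2.60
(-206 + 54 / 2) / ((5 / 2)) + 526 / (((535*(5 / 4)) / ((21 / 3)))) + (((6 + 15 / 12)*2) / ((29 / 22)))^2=146873 / 2675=54.91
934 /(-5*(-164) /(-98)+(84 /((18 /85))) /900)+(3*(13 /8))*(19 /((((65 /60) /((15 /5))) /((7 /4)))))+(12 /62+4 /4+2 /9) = 77818061341 /234067608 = 332.46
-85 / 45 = -17 / 9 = -1.89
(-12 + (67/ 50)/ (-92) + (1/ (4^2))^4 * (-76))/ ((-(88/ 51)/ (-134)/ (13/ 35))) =-5028356852961/ 14508032000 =-346.59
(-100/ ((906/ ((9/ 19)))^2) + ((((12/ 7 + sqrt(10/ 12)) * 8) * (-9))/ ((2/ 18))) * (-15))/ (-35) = -192016523493/ 403326889 - 324 * sqrt(30)/ 7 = -729.60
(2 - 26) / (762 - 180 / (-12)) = -8 / 259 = -0.03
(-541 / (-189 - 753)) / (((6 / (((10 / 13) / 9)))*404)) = 2705 / 133579368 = 0.00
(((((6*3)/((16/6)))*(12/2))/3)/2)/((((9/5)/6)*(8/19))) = 855/16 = 53.44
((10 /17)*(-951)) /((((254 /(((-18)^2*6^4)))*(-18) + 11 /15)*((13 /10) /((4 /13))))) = -22184928000 /121048109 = -183.27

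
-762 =-762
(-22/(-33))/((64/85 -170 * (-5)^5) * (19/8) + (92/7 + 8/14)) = 0.00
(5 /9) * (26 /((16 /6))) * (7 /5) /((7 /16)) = 52 /3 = 17.33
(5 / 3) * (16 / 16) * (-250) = -1250 / 3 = -416.67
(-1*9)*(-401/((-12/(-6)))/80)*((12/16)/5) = 10827/3200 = 3.38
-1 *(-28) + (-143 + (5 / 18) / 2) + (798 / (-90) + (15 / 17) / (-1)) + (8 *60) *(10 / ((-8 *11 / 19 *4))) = -12915377 / 33660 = -383.70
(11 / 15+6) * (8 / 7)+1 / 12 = 1089 / 140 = 7.78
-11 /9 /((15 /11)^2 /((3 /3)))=-1331 /2025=-0.66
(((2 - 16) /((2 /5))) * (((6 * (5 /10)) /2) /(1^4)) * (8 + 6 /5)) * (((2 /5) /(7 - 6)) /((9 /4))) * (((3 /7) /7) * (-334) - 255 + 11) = 2384272 /105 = 22707.35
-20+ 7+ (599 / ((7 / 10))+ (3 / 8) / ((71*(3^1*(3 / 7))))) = 10051945 / 11928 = 842.72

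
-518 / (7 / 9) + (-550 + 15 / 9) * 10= -18448 / 3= -6149.33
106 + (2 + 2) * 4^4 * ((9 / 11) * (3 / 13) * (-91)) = -192370 / 11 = -17488.18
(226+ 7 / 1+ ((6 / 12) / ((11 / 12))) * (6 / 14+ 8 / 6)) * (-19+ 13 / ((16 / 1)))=-5242365 / 1232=-4255.17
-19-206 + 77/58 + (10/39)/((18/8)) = -4551203/20358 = -223.56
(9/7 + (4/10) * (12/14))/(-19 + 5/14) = -38/435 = -0.09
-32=-32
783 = 783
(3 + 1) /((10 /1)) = 2 /5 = 0.40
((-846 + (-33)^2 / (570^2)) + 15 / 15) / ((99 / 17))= -518574443 / 3573900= -145.10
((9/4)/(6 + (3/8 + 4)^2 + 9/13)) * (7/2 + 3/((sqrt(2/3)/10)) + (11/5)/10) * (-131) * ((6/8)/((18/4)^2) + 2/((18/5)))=-2179840 * sqrt(6)/21493 - 13515008/537325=-273.58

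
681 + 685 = 1366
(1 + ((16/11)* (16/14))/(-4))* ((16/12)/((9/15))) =100/77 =1.30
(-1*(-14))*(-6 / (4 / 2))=-42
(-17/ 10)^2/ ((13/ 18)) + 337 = 221651/ 650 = 341.00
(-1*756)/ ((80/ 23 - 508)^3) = 85169/ 14467697008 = 0.00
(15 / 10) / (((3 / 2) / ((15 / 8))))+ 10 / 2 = 6.88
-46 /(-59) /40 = 23 /1180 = 0.02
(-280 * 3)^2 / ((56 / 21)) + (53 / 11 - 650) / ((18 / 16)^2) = 235304392 / 891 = 264090.23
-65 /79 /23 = -65 /1817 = -0.04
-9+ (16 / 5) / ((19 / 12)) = -663 / 95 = -6.98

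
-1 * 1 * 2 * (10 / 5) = -4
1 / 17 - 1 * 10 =-169 / 17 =-9.94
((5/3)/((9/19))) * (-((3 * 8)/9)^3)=-48640/729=-66.72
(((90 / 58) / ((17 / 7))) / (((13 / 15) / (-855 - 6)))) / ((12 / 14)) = -740.56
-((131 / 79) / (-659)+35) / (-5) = 7.00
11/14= 0.79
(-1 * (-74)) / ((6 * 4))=37 / 12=3.08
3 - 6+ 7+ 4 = 8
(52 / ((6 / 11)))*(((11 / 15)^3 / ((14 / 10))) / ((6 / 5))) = 190333 / 8505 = 22.38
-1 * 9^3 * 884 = -644436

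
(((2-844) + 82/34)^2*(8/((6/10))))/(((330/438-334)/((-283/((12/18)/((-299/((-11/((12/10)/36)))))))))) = 2516755412185378/232006599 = 10847775.12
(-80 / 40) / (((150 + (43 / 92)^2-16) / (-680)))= 135424 / 13365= 10.13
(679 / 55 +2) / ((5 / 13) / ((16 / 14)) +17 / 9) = 738504 / 114565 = 6.45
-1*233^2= -54289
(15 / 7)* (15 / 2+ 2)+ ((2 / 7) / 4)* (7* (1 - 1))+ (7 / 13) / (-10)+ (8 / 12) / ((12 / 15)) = 57703 / 2730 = 21.14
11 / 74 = 0.15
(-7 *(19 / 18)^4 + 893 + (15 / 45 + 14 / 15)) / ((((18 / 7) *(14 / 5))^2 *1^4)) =17.08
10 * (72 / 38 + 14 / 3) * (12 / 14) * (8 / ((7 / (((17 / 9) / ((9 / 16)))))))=215.84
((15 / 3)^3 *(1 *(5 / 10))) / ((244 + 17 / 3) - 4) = 375 / 1474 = 0.25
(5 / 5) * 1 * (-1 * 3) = -3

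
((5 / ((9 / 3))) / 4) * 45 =75 / 4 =18.75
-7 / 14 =-0.50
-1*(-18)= 18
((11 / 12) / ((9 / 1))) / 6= 11 / 648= 0.02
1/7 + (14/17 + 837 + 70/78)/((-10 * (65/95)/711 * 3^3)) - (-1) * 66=-2861465297/904995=-3161.86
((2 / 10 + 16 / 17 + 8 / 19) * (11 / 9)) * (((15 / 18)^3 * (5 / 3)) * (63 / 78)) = 8094625 / 5441904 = 1.49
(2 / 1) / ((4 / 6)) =3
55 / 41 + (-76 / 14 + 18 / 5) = -699 / 1435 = -0.49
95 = 95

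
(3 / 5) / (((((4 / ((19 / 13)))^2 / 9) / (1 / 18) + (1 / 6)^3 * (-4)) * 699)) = 19494 / 339796715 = 0.00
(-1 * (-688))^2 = 473344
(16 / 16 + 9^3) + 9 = 739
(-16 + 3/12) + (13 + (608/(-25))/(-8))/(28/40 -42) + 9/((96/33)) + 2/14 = -852549/66080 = -12.90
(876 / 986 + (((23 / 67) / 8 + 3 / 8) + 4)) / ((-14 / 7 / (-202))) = 17702674 / 33031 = 535.94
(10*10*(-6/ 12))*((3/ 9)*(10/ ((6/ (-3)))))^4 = -31250/ 81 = -385.80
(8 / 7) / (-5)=-8 / 35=-0.23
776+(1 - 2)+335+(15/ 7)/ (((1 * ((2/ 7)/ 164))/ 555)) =683760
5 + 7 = 12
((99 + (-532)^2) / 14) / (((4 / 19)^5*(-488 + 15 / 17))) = -11917689812009 / 118716416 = -100387.88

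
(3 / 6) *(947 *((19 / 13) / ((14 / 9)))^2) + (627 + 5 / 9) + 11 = 629948299 / 596232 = 1056.55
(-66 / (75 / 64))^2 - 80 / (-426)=422289832 / 133125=3172.13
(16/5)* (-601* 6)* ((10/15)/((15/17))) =-653888/75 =-8718.51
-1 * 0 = 0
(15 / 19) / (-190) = -3 / 722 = -0.00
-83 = -83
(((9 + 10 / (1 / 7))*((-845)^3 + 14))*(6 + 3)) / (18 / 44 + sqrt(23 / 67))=-431140506121.41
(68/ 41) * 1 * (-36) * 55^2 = -7405200/ 41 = -180614.63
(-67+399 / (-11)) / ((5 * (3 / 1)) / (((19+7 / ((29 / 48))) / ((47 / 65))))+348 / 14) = -91694512 / 22385187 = -4.10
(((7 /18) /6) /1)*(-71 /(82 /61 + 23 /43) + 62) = 835555 /532332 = 1.57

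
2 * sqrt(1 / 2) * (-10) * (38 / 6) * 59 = -11210 * sqrt(2) / 3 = -5284.44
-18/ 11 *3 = -54/ 11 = -4.91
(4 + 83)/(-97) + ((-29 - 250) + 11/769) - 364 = -48029135/74593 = -643.88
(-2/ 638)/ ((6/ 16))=-0.01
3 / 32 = 0.09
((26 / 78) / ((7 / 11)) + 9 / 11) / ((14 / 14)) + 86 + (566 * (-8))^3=-21445255954736 / 231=-92836605864.66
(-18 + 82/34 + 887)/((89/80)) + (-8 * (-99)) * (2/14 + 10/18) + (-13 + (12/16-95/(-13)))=733295265/550732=1331.49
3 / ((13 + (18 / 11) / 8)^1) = 132 / 581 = 0.23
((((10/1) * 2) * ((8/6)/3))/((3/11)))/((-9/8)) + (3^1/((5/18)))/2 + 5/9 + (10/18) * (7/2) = -51203/2430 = -21.07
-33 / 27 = -11 / 9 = -1.22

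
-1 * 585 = -585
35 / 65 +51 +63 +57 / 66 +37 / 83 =2749997 / 23738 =115.85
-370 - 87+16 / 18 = -4105 / 9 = -456.11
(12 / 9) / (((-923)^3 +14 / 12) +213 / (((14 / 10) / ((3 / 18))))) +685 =5655681693111 / 8256469625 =685.00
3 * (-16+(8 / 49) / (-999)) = -783224 / 16317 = -48.00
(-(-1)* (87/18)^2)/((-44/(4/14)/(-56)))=841/99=8.49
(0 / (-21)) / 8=0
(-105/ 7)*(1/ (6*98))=-5/ 196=-0.03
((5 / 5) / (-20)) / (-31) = 1 / 620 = 0.00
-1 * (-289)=289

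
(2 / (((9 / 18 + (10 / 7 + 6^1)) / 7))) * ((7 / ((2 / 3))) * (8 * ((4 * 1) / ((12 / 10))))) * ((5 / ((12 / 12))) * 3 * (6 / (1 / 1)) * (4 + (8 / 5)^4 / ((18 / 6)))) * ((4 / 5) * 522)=531511658496 / 4625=114921439.67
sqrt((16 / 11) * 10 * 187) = 4 * sqrt(170) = 52.15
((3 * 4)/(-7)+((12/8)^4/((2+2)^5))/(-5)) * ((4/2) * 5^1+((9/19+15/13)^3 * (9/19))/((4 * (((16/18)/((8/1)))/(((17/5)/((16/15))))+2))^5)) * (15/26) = -768659784027586357366250263809351/77674799127253096439651900588032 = -9.90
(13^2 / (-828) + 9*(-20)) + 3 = -146725 / 828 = -177.20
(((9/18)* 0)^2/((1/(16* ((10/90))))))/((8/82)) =0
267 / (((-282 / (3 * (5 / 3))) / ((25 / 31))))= -11125 / 2914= -3.82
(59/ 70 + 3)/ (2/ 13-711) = -3497/ 646870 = -0.01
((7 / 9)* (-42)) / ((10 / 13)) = -637 / 15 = -42.47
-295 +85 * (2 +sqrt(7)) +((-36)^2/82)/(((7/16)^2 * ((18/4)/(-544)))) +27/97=-1969544434/194873 +85 * sqrt(7)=-9881.92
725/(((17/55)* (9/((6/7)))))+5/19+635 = 5824240/6783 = 858.65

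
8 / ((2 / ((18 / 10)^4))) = 26244 / 625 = 41.99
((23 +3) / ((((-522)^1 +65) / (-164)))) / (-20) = -1066 / 2285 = -0.47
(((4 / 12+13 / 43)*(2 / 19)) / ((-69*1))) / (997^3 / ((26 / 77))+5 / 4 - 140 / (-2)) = -0.00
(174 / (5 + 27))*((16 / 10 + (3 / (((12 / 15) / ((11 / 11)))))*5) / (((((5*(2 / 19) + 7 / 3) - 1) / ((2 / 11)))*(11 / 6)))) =550449 / 93280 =5.90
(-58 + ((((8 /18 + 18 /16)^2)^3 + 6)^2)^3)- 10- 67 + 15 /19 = 11725147953400328024096798802721024180152691851047763184452762645115369065811 /138906789094693574778466228336167917645156498690131321499302257229824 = 84410186.35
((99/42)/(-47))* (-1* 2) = 33/329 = 0.10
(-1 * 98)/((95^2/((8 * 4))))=-3136/9025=-0.35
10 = 10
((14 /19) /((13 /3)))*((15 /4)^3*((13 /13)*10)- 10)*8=703.76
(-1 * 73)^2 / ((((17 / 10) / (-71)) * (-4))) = 1891795 / 34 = 55641.03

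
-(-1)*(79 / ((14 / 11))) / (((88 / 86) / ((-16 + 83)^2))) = 15249133 / 56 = 272305.95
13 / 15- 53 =-782 / 15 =-52.13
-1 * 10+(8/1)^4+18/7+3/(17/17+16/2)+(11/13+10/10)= 1116775/273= 4090.75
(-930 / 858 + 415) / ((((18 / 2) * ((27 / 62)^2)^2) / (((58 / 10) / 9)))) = 824.08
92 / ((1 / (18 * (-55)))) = -91080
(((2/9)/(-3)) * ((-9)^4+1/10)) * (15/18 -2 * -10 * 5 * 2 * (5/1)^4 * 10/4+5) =-24604584277/162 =-151880149.86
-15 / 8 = -1.88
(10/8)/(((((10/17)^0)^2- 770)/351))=-1755/3076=-0.57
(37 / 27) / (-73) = -0.02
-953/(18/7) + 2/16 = -370.49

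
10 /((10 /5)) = 5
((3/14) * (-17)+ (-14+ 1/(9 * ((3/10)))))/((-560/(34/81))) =110993/8573040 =0.01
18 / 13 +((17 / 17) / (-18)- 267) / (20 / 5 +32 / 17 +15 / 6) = -53483 / 1755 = -30.47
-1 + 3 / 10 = -7 / 10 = -0.70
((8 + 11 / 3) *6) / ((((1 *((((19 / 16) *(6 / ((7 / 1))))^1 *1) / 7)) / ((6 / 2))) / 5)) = 137200 / 19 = 7221.05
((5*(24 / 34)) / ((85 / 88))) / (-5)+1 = 389 / 1445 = 0.27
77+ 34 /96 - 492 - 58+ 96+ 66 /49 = -882703 /2352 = -375.30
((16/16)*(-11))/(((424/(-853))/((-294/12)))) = -459767/848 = -542.18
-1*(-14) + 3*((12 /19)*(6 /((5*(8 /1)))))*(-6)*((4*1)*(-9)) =7162 /95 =75.39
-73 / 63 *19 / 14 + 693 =609839 / 882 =691.43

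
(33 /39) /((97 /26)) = 22 /97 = 0.23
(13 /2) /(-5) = -13 /10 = -1.30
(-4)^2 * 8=128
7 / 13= 0.54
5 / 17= 0.29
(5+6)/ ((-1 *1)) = -11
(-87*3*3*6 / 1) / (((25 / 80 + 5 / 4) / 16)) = -48107.52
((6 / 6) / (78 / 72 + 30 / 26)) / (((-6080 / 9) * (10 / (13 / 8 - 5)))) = 9477 / 42438400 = 0.00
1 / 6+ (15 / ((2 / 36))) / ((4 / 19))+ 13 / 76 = 292487 / 228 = 1282.84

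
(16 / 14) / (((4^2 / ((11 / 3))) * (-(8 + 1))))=-0.03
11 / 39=0.28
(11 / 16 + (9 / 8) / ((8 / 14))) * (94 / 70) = 3.57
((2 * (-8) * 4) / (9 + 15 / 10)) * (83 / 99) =-10624 / 2079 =-5.11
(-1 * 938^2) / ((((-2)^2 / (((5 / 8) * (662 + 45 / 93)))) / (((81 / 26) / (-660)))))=429901.29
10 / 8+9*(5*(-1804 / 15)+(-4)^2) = -21067 / 4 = -5266.75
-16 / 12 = -4 / 3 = -1.33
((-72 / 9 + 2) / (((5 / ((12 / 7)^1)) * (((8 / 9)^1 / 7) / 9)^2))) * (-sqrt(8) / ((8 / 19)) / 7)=1121931 * sqrt(2) / 160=9916.56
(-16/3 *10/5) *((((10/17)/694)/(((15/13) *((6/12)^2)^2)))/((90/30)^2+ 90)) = -6656/5256009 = -0.00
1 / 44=0.02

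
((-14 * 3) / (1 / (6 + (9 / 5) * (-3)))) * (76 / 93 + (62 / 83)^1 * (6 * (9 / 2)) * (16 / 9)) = -11889192 / 12865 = -924.15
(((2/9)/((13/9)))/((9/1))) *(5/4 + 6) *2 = 29/117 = 0.25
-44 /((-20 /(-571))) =-6281 /5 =-1256.20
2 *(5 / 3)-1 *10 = -20 / 3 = -6.67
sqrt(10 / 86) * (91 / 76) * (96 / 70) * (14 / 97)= 0.08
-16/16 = -1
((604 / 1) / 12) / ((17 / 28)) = 4228 / 51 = 82.90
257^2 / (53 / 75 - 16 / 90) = 14861025 / 119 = 124882.56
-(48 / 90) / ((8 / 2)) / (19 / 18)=-12 / 95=-0.13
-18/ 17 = -1.06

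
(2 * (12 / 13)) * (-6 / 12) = -12 / 13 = -0.92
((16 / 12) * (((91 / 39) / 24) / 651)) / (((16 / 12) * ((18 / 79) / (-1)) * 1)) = -79 / 120528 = -0.00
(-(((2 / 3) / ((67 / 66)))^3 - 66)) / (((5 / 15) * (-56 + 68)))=9882587 / 601526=16.43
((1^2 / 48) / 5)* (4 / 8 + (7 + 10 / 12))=5 / 144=0.03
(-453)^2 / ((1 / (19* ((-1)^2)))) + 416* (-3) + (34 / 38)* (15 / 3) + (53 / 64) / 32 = 151668372463 / 38912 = 3897727.50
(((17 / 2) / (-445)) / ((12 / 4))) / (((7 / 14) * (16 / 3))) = -17 / 7120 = -0.00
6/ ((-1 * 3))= -2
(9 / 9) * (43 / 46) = 43 / 46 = 0.93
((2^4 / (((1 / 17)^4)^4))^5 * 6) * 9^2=139043244356167732305040463798839198216103600795629338349801840023890476924336149094571281733509626866958336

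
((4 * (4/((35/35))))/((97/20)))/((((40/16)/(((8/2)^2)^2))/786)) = 25755648/97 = 265522.14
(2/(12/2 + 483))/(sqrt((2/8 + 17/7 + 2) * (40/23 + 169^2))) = 4 * sqrt(282767037)/6011873091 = 0.00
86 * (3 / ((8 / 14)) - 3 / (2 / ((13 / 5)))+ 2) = 2881 / 10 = 288.10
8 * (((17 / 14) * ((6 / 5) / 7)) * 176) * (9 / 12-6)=-53856 / 35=-1538.74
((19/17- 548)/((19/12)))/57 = -37188/6137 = -6.06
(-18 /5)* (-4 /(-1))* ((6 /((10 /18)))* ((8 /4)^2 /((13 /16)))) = -248832 /325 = -765.64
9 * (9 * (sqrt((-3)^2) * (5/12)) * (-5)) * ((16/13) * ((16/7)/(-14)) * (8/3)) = 172800/637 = 271.27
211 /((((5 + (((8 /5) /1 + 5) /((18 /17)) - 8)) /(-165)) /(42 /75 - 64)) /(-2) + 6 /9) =132519816 /418607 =316.57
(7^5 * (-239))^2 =16135268698129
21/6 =7/2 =3.50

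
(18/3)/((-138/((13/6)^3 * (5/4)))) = -10985/19872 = -0.55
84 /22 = 42 /11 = 3.82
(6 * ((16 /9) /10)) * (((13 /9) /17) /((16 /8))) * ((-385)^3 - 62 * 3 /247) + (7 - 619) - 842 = -112827054158 /43605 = -2587479.74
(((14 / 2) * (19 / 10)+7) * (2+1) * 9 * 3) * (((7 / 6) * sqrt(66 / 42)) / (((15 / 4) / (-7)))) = -4488.92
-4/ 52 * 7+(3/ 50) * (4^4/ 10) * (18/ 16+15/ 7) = 50971/ 11375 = 4.48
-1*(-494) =494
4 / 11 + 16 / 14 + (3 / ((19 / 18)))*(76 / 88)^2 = 6143 / 1694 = 3.63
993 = 993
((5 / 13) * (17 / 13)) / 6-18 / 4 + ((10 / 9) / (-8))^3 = -34842053 / 7884864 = -4.42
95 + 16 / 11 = 1061 / 11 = 96.45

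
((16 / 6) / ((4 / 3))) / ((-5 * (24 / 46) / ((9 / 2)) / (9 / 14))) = -621 / 280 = -2.22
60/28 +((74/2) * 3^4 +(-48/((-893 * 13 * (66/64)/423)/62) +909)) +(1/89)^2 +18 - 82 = 594959200644/150649499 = 3949.29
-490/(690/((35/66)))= -1715/4554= -0.38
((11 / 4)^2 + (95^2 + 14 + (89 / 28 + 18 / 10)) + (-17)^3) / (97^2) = 2317583 / 5269040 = 0.44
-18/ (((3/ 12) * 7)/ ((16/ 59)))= -1152/ 413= -2.79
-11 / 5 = -2.20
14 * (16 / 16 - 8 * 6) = -658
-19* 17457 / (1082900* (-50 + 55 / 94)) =15589101 / 2515035250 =0.01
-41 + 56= 15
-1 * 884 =-884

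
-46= -46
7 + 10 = 17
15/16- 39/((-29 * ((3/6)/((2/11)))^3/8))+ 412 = 255343081/617584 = 413.45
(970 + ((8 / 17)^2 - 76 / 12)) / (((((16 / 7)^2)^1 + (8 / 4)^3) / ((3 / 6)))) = 40948859 / 1123632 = 36.44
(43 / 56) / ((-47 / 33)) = -0.54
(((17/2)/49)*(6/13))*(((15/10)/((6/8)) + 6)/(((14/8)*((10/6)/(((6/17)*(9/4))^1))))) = 3888/22295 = 0.17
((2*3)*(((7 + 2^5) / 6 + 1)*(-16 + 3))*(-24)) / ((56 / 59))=103545 / 7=14792.14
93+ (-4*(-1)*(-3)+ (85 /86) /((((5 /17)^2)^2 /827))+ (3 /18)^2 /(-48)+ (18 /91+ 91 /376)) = 4342369626091517 /39724776000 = 109311.37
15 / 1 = 15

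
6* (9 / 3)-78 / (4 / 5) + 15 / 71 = -11259 / 142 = -79.29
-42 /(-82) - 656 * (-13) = 8528.51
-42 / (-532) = 3 / 38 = 0.08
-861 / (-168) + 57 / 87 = 1341 / 232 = 5.78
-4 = -4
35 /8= 4.38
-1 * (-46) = 46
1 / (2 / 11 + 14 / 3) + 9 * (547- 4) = 781953 / 160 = 4887.21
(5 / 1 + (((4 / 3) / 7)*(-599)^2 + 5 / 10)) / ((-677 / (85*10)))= -1220021575 / 14217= -85814.28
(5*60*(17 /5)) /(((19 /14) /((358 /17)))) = 300720 /19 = 15827.37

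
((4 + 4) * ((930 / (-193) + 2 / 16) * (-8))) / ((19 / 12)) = 695712 / 3667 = 189.72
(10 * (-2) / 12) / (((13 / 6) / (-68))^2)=-277440 / 169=-1641.66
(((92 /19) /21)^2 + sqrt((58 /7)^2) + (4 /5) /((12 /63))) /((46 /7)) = 433957 /227430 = 1.91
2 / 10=1 / 5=0.20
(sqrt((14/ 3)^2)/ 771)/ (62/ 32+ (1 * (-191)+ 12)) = -224/ 6552729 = -0.00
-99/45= -11/5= -2.20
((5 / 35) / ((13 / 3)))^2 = 0.00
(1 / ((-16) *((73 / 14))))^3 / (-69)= 343 / 13743192576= 0.00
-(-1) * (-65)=-65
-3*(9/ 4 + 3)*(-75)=4725/ 4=1181.25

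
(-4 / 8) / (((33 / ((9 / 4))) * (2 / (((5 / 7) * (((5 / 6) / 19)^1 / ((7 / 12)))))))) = -75 / 81928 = -0.00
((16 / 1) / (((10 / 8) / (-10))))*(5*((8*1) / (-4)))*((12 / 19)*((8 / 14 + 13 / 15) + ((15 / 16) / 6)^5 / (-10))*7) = 10133372839 / 1245184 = 8138.05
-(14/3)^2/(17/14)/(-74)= 1372/5661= 0.24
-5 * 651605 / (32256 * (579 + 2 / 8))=-3258025 / 18684288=-0.17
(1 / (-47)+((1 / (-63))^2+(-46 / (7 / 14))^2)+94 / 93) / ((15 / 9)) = 48951621944 / 9638055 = 5078.99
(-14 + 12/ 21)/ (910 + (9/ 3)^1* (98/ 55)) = -2585/ 176204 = -0.01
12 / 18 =2 / 3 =0.67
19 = 19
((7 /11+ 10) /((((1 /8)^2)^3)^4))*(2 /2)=552516878495748490002432 /11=50228807135977135454766.55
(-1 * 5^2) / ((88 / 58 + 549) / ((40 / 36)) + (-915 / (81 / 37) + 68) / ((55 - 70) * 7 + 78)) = -0.05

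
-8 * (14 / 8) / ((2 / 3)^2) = -63 / 2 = -31.50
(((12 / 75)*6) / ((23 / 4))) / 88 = 12 / 6325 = 0.00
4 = 4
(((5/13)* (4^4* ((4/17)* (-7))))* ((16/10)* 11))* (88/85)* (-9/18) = 27754496/18785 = 1477.48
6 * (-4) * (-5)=120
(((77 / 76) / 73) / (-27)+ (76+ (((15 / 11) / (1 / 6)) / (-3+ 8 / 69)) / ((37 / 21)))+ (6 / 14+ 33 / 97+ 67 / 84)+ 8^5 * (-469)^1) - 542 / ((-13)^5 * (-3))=-23503085126707669217633345 / 1529340685499785158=-15368116.04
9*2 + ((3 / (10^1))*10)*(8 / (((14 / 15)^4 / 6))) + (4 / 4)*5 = 510848 / 2401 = 212.76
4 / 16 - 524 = -2095 / 4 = -523.75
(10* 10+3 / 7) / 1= 703 / 7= 100.43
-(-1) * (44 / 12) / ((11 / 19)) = 19 / 3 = 6.33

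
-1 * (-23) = 23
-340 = -340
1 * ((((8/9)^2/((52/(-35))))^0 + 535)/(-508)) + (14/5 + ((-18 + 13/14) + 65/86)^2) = 267.94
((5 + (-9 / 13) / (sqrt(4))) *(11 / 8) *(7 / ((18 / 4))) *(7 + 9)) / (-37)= -18634 / 4329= -4.30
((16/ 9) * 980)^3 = 3855122432000/ 729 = 5288233788.75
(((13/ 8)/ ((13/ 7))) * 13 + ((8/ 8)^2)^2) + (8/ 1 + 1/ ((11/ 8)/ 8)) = 2305/ 88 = 26.19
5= 5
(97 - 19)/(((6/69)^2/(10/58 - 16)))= -9469629/58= -163269.47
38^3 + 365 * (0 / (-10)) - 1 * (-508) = 55380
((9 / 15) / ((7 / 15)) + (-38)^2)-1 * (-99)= 10810 / 7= 1544.29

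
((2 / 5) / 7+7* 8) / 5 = 11.21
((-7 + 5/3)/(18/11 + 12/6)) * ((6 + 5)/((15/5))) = -242/45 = -5.38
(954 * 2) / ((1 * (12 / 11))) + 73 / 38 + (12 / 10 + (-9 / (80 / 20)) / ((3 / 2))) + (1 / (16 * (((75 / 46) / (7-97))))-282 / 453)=20043391 / 11476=1746.55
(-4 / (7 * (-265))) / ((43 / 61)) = 244 / 79765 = 0.00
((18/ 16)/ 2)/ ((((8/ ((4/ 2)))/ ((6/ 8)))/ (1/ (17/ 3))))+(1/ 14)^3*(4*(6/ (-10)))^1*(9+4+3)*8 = -696669/ 7463680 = -0.09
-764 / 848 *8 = -382 / 53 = -7.21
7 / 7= 1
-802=-802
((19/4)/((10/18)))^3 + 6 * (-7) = 4664211/8000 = 583.03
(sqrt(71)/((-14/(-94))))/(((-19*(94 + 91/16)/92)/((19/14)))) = -3.73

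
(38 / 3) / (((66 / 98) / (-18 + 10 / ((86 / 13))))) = -310.11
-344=-344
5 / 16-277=-4427 / 16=-276.69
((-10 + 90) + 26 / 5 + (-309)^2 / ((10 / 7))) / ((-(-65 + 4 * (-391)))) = 223073 / 5430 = 41.08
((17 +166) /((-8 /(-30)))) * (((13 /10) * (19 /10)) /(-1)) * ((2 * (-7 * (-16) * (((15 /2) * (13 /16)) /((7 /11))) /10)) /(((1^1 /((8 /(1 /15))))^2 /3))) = -15706895490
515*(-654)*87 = -29302470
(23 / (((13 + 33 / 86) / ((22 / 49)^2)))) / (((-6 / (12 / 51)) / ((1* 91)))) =-24891152 / 20134443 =-1.24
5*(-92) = -460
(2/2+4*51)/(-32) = -6.41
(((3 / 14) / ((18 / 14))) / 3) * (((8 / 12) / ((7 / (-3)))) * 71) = -71 / 63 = -1.13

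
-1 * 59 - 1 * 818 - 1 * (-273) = -604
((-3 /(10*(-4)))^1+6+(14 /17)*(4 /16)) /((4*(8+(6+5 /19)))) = 81149 /737120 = 0.11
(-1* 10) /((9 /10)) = -100 /9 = -11.11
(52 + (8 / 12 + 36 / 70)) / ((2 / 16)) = 44672 / 105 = 425.45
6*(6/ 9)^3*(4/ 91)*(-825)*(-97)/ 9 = 1707200/ 2457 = 694.83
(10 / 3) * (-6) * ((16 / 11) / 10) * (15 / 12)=-40 / 11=-3.64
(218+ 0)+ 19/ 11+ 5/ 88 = 19341/ 88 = 219.78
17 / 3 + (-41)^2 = 5060 / 3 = 1686.67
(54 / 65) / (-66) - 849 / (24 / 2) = -202381 / 2860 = -70.76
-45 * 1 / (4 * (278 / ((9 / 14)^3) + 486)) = -32805 / 4468504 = -0.01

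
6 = 6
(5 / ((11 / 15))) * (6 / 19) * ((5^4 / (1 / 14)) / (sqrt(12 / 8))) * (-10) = -13125000 * sqrt(6) / 209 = -153825.61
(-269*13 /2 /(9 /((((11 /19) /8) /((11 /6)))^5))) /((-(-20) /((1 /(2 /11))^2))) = -11424699 /405684060160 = -0.00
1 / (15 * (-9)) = -1 / 135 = -0.01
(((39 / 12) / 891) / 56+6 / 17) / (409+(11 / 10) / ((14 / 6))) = 5988625 / 6946535376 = 0.00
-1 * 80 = -80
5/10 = 1/2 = 0.50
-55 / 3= -18.33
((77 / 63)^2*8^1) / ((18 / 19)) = 9196 / 729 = 12.61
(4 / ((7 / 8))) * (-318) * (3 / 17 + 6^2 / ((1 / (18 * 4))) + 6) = -449463744 / 119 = -3777006.25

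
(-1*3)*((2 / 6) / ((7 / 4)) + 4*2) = -172 / 7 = -24.57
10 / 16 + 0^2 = 0.62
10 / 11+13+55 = 758 / 11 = 68.91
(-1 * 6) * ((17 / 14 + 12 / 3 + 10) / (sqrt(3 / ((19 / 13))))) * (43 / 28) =-9159 * sqrt(741) / 2548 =-97.85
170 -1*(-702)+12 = 884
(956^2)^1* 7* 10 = 63975520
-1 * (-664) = 664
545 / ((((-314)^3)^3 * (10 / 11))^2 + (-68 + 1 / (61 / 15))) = 0.00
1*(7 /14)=1 /2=0.50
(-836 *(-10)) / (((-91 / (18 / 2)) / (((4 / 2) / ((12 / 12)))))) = -150480 / 91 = -1653.63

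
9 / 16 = 0.56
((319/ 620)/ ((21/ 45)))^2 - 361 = -271070215/ 753424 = -359.78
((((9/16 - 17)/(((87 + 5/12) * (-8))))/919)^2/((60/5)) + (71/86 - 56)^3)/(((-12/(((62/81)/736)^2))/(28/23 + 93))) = 105862686118414224014846420177137/74220191580627214253086356799488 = 1.43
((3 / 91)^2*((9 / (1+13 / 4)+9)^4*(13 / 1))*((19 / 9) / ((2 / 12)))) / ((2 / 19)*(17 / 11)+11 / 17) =29544930954 / 8750053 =3376.54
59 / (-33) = -59 / 33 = -1.79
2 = 2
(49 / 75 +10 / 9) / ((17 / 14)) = 5558 / 3825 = 1.45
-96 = -96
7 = 7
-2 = -2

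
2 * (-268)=-536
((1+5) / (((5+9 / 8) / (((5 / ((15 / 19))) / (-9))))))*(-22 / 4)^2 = -9196 / 441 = -20.85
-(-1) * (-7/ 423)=-7/ 423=-0.02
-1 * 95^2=-9025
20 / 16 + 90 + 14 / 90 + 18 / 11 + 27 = 237683 / 1980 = 120.04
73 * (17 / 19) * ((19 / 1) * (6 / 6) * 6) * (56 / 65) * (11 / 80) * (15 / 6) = 286671 / 130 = 2205.16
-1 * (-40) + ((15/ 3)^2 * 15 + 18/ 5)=418.60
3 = 3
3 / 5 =0.60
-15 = -15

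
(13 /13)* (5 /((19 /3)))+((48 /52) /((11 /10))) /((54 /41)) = 34885 /24453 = 1.43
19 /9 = 2.11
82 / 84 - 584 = -24487 / 42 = -583.02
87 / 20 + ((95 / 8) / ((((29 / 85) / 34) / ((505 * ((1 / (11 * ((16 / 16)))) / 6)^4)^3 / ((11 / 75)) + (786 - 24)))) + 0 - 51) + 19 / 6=13100689166236993569161229011111 / 14528696463906193477877760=901711.26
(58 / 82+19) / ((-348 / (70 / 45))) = -2828 / 32103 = -0.09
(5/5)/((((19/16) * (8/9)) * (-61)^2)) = 18/70699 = 0.00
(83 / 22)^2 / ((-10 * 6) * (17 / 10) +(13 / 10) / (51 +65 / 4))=-9265705 / 66387376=-0.14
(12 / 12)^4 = 1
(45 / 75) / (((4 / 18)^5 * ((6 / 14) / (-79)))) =-32654097 / 160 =-204088.11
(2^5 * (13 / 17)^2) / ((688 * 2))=0.01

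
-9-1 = -10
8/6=4/3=1.33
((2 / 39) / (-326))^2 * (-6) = -2 / 13470483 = -0.00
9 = 9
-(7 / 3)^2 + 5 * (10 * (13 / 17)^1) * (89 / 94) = 30.76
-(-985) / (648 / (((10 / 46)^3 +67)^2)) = 163691466204265 / 23981814018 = 6825.65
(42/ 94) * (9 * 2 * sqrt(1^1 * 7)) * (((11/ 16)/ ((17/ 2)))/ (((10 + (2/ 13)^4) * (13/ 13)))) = 5398029 * sqrt(7)/ 82987336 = 0.17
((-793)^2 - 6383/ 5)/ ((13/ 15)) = 724122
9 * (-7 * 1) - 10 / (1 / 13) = -193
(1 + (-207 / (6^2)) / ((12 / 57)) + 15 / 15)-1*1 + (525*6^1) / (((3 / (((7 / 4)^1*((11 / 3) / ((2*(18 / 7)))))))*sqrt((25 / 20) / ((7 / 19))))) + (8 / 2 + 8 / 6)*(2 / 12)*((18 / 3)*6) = 91 / 16 + 18865*sqrt(665) / 684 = 716.92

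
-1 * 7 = -7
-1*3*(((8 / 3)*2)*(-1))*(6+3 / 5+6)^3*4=16003008 / 125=128024.06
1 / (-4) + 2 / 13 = -5 / 52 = -0.10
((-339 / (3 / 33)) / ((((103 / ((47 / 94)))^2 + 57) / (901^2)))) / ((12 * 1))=-91733513 / 15452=-5936.68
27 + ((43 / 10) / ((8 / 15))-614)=-9263 / 16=-578.94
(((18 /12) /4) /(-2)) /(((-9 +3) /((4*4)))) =1 /2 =0.50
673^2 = 452929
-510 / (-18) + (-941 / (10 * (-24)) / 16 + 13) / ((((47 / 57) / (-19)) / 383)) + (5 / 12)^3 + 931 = -115932.12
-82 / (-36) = 41 / 18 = 2.28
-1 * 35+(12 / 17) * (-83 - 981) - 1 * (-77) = -12054 / 17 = -709.06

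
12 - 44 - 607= -639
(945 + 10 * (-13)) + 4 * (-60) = 575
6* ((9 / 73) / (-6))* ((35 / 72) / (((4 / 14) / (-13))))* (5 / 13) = 1225 / 1168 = 1.05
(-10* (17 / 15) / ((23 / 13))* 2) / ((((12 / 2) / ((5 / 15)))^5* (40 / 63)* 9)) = -1547 / 1303801920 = -0.00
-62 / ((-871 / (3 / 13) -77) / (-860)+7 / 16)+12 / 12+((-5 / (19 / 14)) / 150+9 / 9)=-153792847 / 14458335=-10.64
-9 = -9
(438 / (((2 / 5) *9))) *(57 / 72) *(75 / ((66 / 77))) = 1213625 / 144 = 8427.95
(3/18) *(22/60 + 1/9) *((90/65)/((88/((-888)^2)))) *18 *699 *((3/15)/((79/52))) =35551900512/21725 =1636451.12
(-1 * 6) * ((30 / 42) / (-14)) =15 / 49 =0.31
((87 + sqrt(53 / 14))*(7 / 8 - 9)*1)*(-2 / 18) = 65*sqrt(742) / 1008 + 1885 / 24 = 80.30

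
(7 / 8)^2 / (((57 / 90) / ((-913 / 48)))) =-223685 / 9728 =-22.99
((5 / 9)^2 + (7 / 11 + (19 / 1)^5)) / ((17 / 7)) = 15443435357 / 15147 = 1019570.57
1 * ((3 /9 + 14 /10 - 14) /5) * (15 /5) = -184 /25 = -7.36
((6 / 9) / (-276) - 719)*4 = -2876.01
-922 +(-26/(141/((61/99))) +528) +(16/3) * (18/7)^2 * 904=21535951240/683991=31485.72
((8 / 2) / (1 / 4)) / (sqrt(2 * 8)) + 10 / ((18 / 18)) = 14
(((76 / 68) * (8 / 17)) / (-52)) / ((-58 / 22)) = 418 / 108953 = 0.00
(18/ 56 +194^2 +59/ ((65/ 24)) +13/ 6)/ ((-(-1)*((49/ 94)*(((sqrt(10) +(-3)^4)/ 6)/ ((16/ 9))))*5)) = 1391670602352/ 730272725 - 154630066928*sqrt(10)/ 6572454525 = 1831.29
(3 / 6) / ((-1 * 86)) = -1 / 172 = -0.01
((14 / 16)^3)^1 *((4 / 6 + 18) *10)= 12005 / 96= 125.05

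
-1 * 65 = -65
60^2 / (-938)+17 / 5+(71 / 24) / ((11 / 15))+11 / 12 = 2793787 / 619080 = 4.51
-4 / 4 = -1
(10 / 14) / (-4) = -5 / 28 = -0.18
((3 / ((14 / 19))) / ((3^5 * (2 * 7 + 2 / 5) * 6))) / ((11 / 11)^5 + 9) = 0.00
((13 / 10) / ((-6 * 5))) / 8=-13 / 2400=-0.01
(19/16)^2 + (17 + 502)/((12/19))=210729/256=823.16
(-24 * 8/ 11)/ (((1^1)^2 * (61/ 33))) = -576/ 61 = -9.44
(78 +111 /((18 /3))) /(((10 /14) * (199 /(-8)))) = -5404 /995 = -5.43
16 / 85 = 0.19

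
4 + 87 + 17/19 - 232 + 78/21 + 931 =794.61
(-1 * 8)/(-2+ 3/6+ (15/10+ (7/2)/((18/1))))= -288/7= -41.14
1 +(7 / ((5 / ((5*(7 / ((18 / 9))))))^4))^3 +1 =4747561518135 / 4096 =1159072636.26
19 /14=1.36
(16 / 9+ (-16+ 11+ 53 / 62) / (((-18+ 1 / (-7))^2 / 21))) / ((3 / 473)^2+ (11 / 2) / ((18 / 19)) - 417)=-6094329187078 / 1655926719639937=-0.00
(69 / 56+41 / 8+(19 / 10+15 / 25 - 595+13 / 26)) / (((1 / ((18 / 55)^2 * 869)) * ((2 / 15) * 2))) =-204410.65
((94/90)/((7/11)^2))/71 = 5687/156555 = 0.04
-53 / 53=-1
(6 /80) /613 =3 /24520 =0.00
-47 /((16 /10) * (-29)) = 235 /232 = 1.01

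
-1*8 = -8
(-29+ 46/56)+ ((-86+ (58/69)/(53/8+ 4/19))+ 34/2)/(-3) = -31432433/6022044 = -5.22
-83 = -83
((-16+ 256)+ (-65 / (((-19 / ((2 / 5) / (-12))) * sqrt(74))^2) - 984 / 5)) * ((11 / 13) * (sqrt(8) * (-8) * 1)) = -4570017122 * sqrt(2) / 7813845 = -827.12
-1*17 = -17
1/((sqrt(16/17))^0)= 1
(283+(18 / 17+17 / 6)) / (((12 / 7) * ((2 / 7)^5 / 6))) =3442762687 / 6528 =527383.99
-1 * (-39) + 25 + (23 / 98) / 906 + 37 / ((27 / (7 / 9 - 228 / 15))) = 1590705527 / 35959140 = 44.24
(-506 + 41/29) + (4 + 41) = -459.59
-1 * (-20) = 20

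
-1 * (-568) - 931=-363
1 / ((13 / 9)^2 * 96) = 27 / 5408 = 0.00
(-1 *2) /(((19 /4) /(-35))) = 280 /19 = 14.74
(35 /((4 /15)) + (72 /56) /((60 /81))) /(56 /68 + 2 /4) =52751 /525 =100.48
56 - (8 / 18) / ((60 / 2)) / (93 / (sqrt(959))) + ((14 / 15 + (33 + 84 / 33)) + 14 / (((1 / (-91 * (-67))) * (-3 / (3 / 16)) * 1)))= -6919963 / 1320 - 2 * sqrt(959) / 12555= -5242.40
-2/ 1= -2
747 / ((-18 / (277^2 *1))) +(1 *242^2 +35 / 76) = -237552367 / 76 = -3125689.04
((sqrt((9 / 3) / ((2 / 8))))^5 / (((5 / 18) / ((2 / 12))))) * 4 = 3456 * sqrt(3) / 5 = 1197.19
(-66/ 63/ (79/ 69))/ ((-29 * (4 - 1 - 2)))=506/ 16037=0.03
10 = 10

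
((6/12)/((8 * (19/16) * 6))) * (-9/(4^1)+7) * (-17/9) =-17/216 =-0.08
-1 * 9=-9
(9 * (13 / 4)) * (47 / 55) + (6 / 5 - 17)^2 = 302099 / 1100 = 274.64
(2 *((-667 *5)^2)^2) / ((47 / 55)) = 13607427784568750 / 47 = 289519740097207.45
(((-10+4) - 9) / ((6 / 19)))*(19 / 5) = -361 / 2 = -180.50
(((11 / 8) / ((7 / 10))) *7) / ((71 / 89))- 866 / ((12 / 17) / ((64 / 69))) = -65883503 / 58788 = -1120.70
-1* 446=-446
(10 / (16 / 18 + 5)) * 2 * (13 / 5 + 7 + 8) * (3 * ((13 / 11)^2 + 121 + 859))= 102599136 / 583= 175984.80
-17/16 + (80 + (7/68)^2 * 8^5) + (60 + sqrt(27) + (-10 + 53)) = 3 * sqrt(3) + 2446911/4624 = 534.37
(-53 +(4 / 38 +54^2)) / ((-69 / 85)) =-1541305 / 437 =-3527.01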